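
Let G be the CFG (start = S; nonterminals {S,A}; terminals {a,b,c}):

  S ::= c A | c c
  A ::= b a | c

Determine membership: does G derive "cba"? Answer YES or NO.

CNF form of G:
  S -> T2 A | T2 T2
  A -> T0 T1 | c
  T0 -> b
  T1 -> a
  T2 -> c

Fill CYK table bottom-up:
  cell(0,0) c: {A,T2}  orig:{A}
  cell(1,1) b: {T0}  orig:{}
  cell(2,2) a: {T1}  orig:{}
  cell(0,1) cb: ∅
  cell(1,2) ba: {A}
  cell(0,2) cba: {S}

S ∈ T[0,2] ⇒ YES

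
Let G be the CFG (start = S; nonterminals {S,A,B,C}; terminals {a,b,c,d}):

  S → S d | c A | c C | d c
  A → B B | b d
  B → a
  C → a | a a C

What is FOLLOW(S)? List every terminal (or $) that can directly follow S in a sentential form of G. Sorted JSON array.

FIRST iteration:
iter 1:
  A via A→b d: +{b}
  B via B→a: +{a}
  C via C→a: +{a}
  S via S→c A: +{c}
  S via S→d c: +{d}
  S: {c,d}  A: {b}  B: {a}  C: {a}
iter 2:
  A via A→B B: +{a}
  S: {c,d}  A: {a,b}  B: {a}  C: {a}
iter 3: done
  S: {c,d}  A: {a,b}  B: {a}  C: {a}

FOLLOW sets:
FOLLOW(S) := {$}
pass 1:
  A→B B: FOLLOW(B) ⊇ FIRST(B) = {a}; new: +{a}
  S→S d: FOLLOW(S) ⊇ FIRST(d) = {d}; new: +{d}
  S→c A: FOLLOW(A) ⊇ FOLLOW(S) ⊇ {$,d}; new: +{$,d}
  S→c C: FOLLOW(C) ⊇ FOLLOW(S) ⊇ {$,d}; new: +{$,d}
  FOLLOW[S]={$,d}  FOLLOW[A]={$,d}  FOLLOW[B]={a}  FOLLOW[C]={$,d}
pass 2:
  A→B B: FOLLOW(B) ⊇ FOLLOW(A) ⊇ {$,d}; new: +{$,d}
  FOLLOW[S]={$,d}  FOLLOW[A]={$,d}  FOLLOW[B]={$,a,d}  FOLLOW[C]={$,d}
pass 3: (no change)
  FOLLOW[S]={$,d}  FOLLOW[A]={$,d}  FOLLOW[B]={$,a,d}  FOLLOW[C]={$,d}

FOLLOW(S) = ["$", "d"]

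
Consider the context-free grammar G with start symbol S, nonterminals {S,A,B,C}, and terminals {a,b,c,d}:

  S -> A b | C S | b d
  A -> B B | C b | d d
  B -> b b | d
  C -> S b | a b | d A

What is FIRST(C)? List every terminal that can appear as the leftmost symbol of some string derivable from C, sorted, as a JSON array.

FIRST iteration:
[1]
  A via A→d d: +{d}
  B via B→b b: +{b}
  B via B→d: +{d}
  C via C→a b: +{a}
  C via C→d A: +{d}
  S via S→A b: +{d}
  S via S→C S: +{a}
  S via S→b d: +{b}
  S: {a,b,d}  A: {d}  B: {b,d}  C: {a,d}
[2]
  A via A→B B: +{b}
  A via A→C b: +{a}
  C via C→S b: +{b}
  S: {a,b,d}  A: {a,b,d}  B: {b,d}  C: {a,b,d}
[3] (stable)
  S: {a,b,d}  A: {a,b,d}  B: {b,d}  C: {a,b,d}

FIRST(C) = ["a", "b", "d"]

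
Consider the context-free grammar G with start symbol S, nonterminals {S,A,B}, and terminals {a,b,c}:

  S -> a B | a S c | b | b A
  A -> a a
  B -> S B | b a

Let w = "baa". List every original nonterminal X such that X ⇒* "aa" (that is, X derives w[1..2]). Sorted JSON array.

Convert to CNF:
  S -> T0 B | T0 X3 | T1 A | b
  A -> T0 T0
  B -> S B | T1 T0
  T0 -> a
  T1 -> b
  T2 -> c
  X3 -> S T2

CYK fill (cells [i..j] with 1 ≤ i ≤ j ≤ 2 only):
  T[1,1] 'a' = {T0}  orig:{}
  T[2,2] 'a' = {T0}  orig:{}
  T[1,2] 'aa' = {A}

Original NTs in T[1,2] deriving "aa": ["A"]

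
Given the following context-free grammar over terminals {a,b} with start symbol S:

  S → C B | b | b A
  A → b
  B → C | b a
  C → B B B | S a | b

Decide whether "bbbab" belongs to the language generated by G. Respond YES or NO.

CNF form of G:
  S -> C B | T1 A | b
  A -> b
  B -> B X2 | S T0 | T1 T0 | b
  C -> B X3 | S T0 | b
  T0 -> a
  T1 -> b
  X2 -> B B
  X3 -> B B

CYK fill:
  cell(0,0) b: {A,B,C,S,T1}  orig:{A,B,C,S}
  cell(1,1) b: {A,B,C,S,T1}  orig:{A,B,C,S}
  cell(2,2) b: {A,B,C,S,T1}  orig:{A,B,C,S}
  cell(3,3) a: {T0}  orig:{}
  cell(4,4) b: {A,B,C,S,T1}  orig:{A,B,C,S}
  cell(0,1) bb: {S,X2,X3}  orig:{S}
  cell(1,2) bb: {S,X2,X3}  orig:{S}
  cell(2,3) ba: {B,C}
  cell(3,4) ab: ∅
  cell(0,2) bbb: {B,C}
  cell(1,3) bba: {B,C,S,X2,X3}  orig:{B,C,S}
  cell(2,4) bab: {S,X2,X3}  orig:{S}
  cell(0,3) bbba: {B,C,S,X2,X3}  orig:{B,C,S}
  cell(1,4) bbab: {B,C,S,X2,X3}  orig:{B,C,S}
  cell(0,4) bbbab: {B,C,S,X2,X3}  orig:{B,C,S}

S ∈ T[0,4] ⇒ YES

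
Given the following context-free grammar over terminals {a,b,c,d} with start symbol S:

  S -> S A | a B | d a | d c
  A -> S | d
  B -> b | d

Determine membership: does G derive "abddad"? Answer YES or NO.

CNF form of G:
  S -> S A | T0 B | T1 T0 | T1 T2
  A -> S A | T0 B | T1 T0 | T1 T2 | d
  B -> b | d
  T0 -> a
  T1 -> d
  T2 -> c

Fill CYK table bottom-up:
  [0..0]={T0}  "a"  orig:{}
  [1..1]={B}  "b"
  [2..2]={A,B,T1}  "d"  orig:{A,B}
  [3..3]={A,B,T1}  "d"  orig:{A,B}
  [4..4]={T0}  "a"  orig:{}
  [5..5]={A,B,T1}  "d"  orig:{A,B}
  [0..1]={A,S}  "ab"
  [1..2]=∅  "bd"
  [2..3]=∅  "dd"
  [3..4]={A,S}  "da"
  [4..5]={A,S}  "ad"
  [0..2]={A,S}  "abd"
  [1..3]=∅  "bdd"
  [2..4]=∅  "dda"
  [3..5]={A,S}  "dad"
  [0..3]={A,S}  "abdd"
  [1..4]=∅  "bdda"
  [2..5]=∅  "ddad"
  [0..4]={A,S}  "abdda"
  [1..5]=∅  "bddad"
  [0..5]={A,S}  "abddad"

S ∈ T[0,5] ⇒ YES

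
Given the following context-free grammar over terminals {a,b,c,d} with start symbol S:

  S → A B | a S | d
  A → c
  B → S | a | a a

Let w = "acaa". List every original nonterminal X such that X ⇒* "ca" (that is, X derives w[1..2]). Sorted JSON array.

CNF form of G:
  S -> A B | T0 S | d
  A -> c
  B -> A B | T0 S | T0 T0 | a | d
  T0 -> a

CYK table (by increasing span) (cells [i..j] with 1 ≤ i ≤ j ≤ 2 only):
  [1..1]={A}  "c"
  [2..2]={B,T0}  "a"  orig:{B}
  [1..2]={B,S}  "ca"

Original NTs in T[1,2] deriving "ca": ["B", "S"]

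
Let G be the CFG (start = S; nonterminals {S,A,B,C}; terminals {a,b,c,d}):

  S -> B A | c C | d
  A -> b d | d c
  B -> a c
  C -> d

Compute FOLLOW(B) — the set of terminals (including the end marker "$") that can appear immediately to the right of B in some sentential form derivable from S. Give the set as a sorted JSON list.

FIRST sets, iterate to fixpoint:
[1]
  A via A→b d: +{b}
  A via A→d c: +{d}
  B via B→a c: +{a}
  C via C→d: +{d}
  S via S→B A: +{a}
  S via S→c C: +{c}
  S via S→d: +{d}
  FIRST(S)={a,c,d}  FIRST(A)={b,d}  FIRST(B)={a}  FIRST(C)={d}
[2] (stable)
  FIRST(S)={a,c,d}  FIRST(A)={b,d}  FIRST(B)={a}  FIRST(C)={d}

Compute FOLLOW by fixpoint:
seed FOLLOW(S) with $
[1]
  S→B A: FOLLOW(B) ⊇ FIRST(A) = {b,d}; new: +{b,d}
  S→B A: FOLLOW(A) ⊇ FOLLOW(S) ⊇ {$}; new: +{$}
  S→c C: FOLLOW(C) ⊇ FOLLOW(S) ⊇ {$}; new: +{$}
  S: {$}  A: {$}  B: {b,d}  C: {$}
[2] done
  S: {$}  A: {$}  B: {b,d}  C: {$}

FOLLOW(B) = ["b", "d"]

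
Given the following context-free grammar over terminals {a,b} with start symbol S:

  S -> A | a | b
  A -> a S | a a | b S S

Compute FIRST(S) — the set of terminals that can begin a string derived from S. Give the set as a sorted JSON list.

FIRST sets, iterate to fixpoint:
[1]
  A via A→a S: +{a}
  A via A→b S S: +{b}
  S via S→A: +{a,b}
  FIRST[S]={a,b}  FIRST[A]={a,b}
[2] done
  FIRST[S]={a,b}  FIRST[A]={a,b}

FIRST(S) = ["a", "b"]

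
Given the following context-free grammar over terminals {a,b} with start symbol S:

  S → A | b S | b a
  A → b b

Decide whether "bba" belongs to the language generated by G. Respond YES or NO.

CNF form of G:
  S -> T0 S | T0 T0 | T0 T1
  A -> T0 T0
  T0 -> b
  T1 -> a

CYK table (by increasing span):
  T[0,0] 'b' = {T0}  orig:{}
  T[1,1] 'b' = {T0}  orig:{}
  T[2,2] 'a' = {T1}  orig:{}
  T[0,1] 'bb' = {A,S}
  T[1,2] 'ba' = {S}
  T[0,2] 'bba' = {S}

S ∈ T[0,2] ⇒ YES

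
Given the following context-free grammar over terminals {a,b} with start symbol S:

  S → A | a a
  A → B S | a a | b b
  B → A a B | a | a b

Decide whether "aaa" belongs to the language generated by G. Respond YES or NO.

Convert to CNF:
  S -> B S | T0 T0 | T1 T1
  A -> B S | T0 T0 | T1 T1
  B -> A X2 | T0 T1 | a
  T0 -> a
  T1 -> b
  X2 -> T0 B

Fill CYK table bottom-up:
  T[0,0] 'a' = {B,T0}  orig:{B}
  T[1,1] 'a' = {B,T0}  orig:{B}
  T[2,2] 'a' = {B,T0}  orig:{B}
  T[0,1] 'aa' = {A,S,X2}  orig:{A,S}
  T[1,2] 'aa' = {A,S,X2}  orig:{A,S}
  T[0,2] 'aaa' = {A,S}

S ∈ T[0,2] ⇒ YES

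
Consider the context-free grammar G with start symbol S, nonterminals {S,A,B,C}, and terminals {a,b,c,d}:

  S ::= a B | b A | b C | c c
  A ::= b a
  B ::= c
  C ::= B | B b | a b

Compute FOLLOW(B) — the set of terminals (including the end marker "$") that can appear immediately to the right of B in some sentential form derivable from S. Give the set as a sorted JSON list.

Compute FIRST by fixpoint:
iter 1:
  A via A→b a: +{b}
  B via B→c: +{c}
  C via C→B: +{c}
  C via C→a b: +{a}
  S via S→a B: +{a}
  S via S→b A: +{b}
  S via S→c c: +{c}
  FIRST[S]={a,b,c}  FIRST[A]={b}  FIRST[B]={c}  FIRST[C]={a,c}
iter 2: — fixpoint
  FIRST[S]={a,b,c}  FIRST[A]={b}  FIRST[B]={c}  FIRST[C]={a,c}

FOLLOW sets:
initialize: $ ∈ FOLLOW(S)
iter 1:
  C→B b: FOLLOW(B) ⊇ FIRST(b) = {b}; new: +{b}
  S→a B: FOLLOW(B) ⊇ FOLLOW(S) ⊇ {$}; new: +{$}
  S→b A: FOLLOW(A) ⊇ FOLLOW(S) ⊇ {$}; new: +{$}
  S→b C: FOLLOW(C) ⊇ FOLLOW(S) ⊇ {$}; new: +{$}
  S: {$}  A: {$}  B: {$,b}  C: {$}
iter 2: (stable)
  S: {$}  A: {$}  B: {$,b}  C: {$}

FOLLOW(B) = ["$", "b"]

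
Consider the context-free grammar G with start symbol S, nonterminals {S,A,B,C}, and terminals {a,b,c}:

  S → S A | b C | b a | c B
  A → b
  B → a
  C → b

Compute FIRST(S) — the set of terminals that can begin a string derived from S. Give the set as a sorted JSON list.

FIRST sets, iterate to fixpoint:
round 1:
  A via A→b: +{b}
  B via B→a: +{a}
  C via C→b: +{b}
  S via S→b C: +{b}
  S via S→c B: +{c}
  FIRST(S)={b,c}  FIRST(A)={b}  FIRST(B)={a}  FIRST(C)={b}
round 2: (stable)
  FIRST(S)={b,c}  FIRST(A)={b}  FIRST(B)={a}  FIRST(C)={b}

FIRST(S) = ["b", "c"]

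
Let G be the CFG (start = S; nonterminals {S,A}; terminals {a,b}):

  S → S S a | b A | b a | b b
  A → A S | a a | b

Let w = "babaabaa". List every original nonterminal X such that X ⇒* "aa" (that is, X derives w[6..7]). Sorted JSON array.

CNF form of G:
  S -> S X2 | T1 A | T1 T0 | T1 T1
  A -> A S | T0 T0 | b
  T0 -> a
  T1 -> b
  X2 -> S T0

CYK table (by increasing span) (cells [i..j] with 6 ≤ i ≤ j ≤ 7 only):
  T[6,6] 'a' = {T0}  orig:{}
  T[7,7] 'a' = {T0}  orig:{}
  T[6,7] 'aa' = {A}

Original NTs in T[6,7] deriving "aa": ["A"]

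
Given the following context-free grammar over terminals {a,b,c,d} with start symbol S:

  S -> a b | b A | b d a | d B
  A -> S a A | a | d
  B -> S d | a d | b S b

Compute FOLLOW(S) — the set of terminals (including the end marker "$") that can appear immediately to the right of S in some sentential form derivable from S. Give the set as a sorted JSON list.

Compute FIRST by fixpoint:
[1]
  A via A→a: +{a}
  A via A→d: +{d}
  B via B→a d: +{a}
  B via B→b S b: +{b}
  S via S→a b: +{a}
  S via S→b A: +{b}
  S via S→d B: +{d}
  S: {a,b,d}  A: {a,d}  B: {a,b}
[2]
  A via A→S a A: +{b}
  B via B→S d: +{d}
  S: {a,b,d}  A: {a,b,d}  B: {a,b,d}
[3] (stable)
  S: {a,b,d}  A: {a,b,d}  B: {a,b,d}

FOLLOW iteration:
FOLLOW(S) := {$}
[1]
  A→S a A: FOLLOW(S) ⊇ FIRST(a) = {a}; new: +{a}
  B→S d: FOLLOW(S) ⊇ FIRST(d) = {d}; new: +{d}
  B→b S b: FOLLOW(S) ⊇ FIRST(b) = {b}; new: +{b}
  S→b A: FOLLOW(A) ⊇ FOLLOW(S) ⊇ {$,a,b,d}; new: +{$,a,b,d}
  S→d B: FOLLOW(B) ⊇ FOLLOW(S) ⊇ {$,a,b,d}; new: +{$,a,b,d}
  FOLLOW(S)={$,a,b,d}  FOLLOW(A)={$,a,b,d}  FOLLOW(B)={$,a,b,d}
[2] (no change)
  FOLLOW(S)={$,a,b,d}  FOLLOW(A)={$,a,b,d}  FOLLOW(B)={$,a,b,d}

FOLLOW(S) = ["$", "a", "b", "d"]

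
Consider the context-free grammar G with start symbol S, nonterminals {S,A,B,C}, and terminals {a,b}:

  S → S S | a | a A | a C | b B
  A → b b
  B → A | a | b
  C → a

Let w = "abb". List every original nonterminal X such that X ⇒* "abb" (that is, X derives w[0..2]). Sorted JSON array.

CNF form of G:
  S -> S S | T0 B | T1 A | T1 C | a
  A -> T0 T0
  B -> T0 T0 | a | b
  C -> a
  T0 -> b
  T1 -> a

CYK fill, restricted to cells inside w[0..2]:
  [0..0]={B,C,S,T1}  "a"  orig:{B,C,S}
  [1..1]={B,T0}  "b"  orig:{B}
  [2..2]={B,T0}  "b"  orig:{B}
  [0..1]=∅  "ab"
  [1..2]={A,B,S}  "bb"
  [0..2]={S}  "abb"

Original NTs in T[0,2] deriving "abb": ["S"]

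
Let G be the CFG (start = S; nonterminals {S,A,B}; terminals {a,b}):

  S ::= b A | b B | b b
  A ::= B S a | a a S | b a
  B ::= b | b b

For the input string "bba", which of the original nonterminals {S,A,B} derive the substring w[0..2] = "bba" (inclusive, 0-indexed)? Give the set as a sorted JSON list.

Convert to CNF:
  S -> T1 A | T1 B | T1 T1
  A -> B X2 | T0 X3 | T1 T0
  B -> T1 T1 | b
  T0 -> a
  T1 -> b
  X2 -> S T0
  X3 -> T0 S

Fill CYK table bottom-up (cells [i..j] with 0 ≤ i ≤ j ≤ 2 only):
  [0..0]={B,T1}  "b"  orig:{B}
  [1..1]={B,T1}  "b"  orig:{B}
  [2..2]={T0}  "a"  orig:{}
  [0..1]={B,S}  "bb"
  [1..2]={A}  "ba"
  [0..2]={S,X2}  "bba"  orig:{S}

Original NTs in T[0,2] deriving "bba": ["S"]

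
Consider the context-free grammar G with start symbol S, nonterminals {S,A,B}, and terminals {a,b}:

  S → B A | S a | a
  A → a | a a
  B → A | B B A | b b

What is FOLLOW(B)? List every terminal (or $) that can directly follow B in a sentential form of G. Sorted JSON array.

FIRST iteration:
iter 1:
  A via A→a: +{a}
  B via B→A: +{a}
  B via B→b b: +{b}
  S via S→B A: +{a,b}
  FIRST(S)={a,b}  FIRST(A)={a}  FIRST(B)={a,b}
iter 2: (stable)
  FIRST(S)={a,b}  FIRST(A)={a}  FIRST(B)={a,b}

FOLLOW sets:
seed FOLLOW(S) with $
iter 1:
  B→B B A: FOLLOW(B) ⊇ FIRST(B) = {a,b}; new: +{a,b}
  B→B B A: FOLLOW(A) ⊇ FOLLOW(B) ⊇ {a,b}; new: +{a,b}
  S→B A: FOLLOW(A) ⊇ FOLLOW(S) ⊇ {$}; new: +{$}
  S→S a: FOLLOW(S) ⊇ FIRST(a) = {a}; new: +{a}
  S: {$,a}  A: {$,a,b}  B: {a,b}
iter 2: (no change)
  S: {$,a}  A: {$,a,b}  B: {a,b}

FOLLOW(B) = ["a", "b"]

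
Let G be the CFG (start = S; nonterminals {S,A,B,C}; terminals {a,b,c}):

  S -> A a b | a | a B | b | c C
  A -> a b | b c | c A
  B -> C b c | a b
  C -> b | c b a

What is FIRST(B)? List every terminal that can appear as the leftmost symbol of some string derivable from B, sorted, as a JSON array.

FIRST sets, iterate to fixpoint:
round 1:
  A via A→a b: +{a}
  A via A→b c: +{b}
  A via A→c A: +{c}
  B via B→a b: +{a}
  C via C→b: +{b}
  C via C→c b a: +{c}
  S via S→A a b: +{a,b,c}
  FIRST[S]={a,b,c}  FIRST[A]={a,b,c}  FIRST[B]={a}  FIRST[C]={b,c}
round 2:
  B via B→C b c: +{b,c}
  FIRST[S]={a,b,c}  FIRST[A]={a,b,c}  FIRST[B]={a,b,c}  FIRST[C]={b,c}
round 3: done
  FIRST[S]={a,b,c}  FIRST[A]={a,b,c}  FIRST[B]={a,b,c}  FIRST[C]={b,c}

FIRST(B) = ["a", "b", "c"]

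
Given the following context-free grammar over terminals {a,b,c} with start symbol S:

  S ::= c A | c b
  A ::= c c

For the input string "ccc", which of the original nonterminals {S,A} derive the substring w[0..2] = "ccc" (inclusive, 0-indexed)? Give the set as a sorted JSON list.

CNF form of G:
  S -> T0 A | T0 T1
  A -> T0 T0
  T0 -> c
  T1 -> b

CYK table (by increasing span), restricted to cells inside w[0..2]:
  cell(0,0) c: {T0}  orig:{}
  cell(1,1) c: {T0}  orig:{}
  cell(2,2) c: {T0}  orig:{}
  cell(0,1) cc: {A}
  cell(1,2) cc: {A}
  cell(0,2) ccc: {S}

Original NTs in T[0,2] deriving "ccc": ["S"]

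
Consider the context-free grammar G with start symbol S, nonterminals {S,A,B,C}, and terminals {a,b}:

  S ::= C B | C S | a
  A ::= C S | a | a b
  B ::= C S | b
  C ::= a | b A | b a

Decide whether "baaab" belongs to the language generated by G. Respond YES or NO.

Convert to CNF:
  S -> C B | C S | a
  A -> C S | T0 T1 | a
  B -> C S | b
  C -> T1 A | T1 T0 | a
  T0 -> a
  T1 -> b

CYK table (by increasing span):
  cell(0,0) b: {B,T1}  orig:{B}
  cell(1,1) a: {A,C,S,T0}  orig:{A,C,S}
  cell(2,2) a: {A,C,S,T0}  orig:{A,C,S}
  cell(3,3) a: {A,C,S,T0}  orig:{A,C,S}
  cell(4,4) b: {B,T1}  orig:{B}
  cell(0,1) ba: {C}
  cell(1,2) aa: {A,B,S}
  cell(2,3) aa: {A,B,S}
  cell(3,4) ab: {A,S}
  cell(0,2) baa: {A,B,C,S}
  cell(1,3) aaa: {A,B,S}
  cell(2,4) aab: {A,B,S}
  cell(0,3) baaa: {A,B,C,S}
  cell(1,4) aaab: {A,B,S}
  cell(0,4) baaab: {A,B,C,S}

S ∈ T[0,4] ⇒ YES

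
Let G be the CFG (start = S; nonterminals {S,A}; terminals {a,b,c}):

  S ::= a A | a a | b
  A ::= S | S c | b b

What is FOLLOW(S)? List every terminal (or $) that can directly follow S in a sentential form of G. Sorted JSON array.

FIRST iteration:
pass 1:
  A via A→b b: +{b}
  S via S→a A: +{a}
  S via S→b: +{b}
  FIRST(S)={a,b}  FIRST(A)={b}
pass 2:
  A via A→S: +{a}
  FIRST(S)={a,b}  FIRST(A)={a,b}
pass 3: (no change)
  FIRST(S)={a,b}  FIRST(A)={a,b}

Compute FOLLOW by fixpoint:
seed FOLLOW(S) with $
round 1:
  A→S c: FOLLOW(S) ⊇ FIRST(c) = {c}; new: +{c}
  S→a A: FOLLOW(A) ⊇ FOLLOW(S) ⊇ {$,c}; new: +{$,c}
  FOLLOW(S)={$,c}  FOLLOW(A)={$,c}
round 2: done
  FOLLOW(S)={$,c}  FOLLOW(A)={$,c}

FOLLOW(S) = ["$", "c"]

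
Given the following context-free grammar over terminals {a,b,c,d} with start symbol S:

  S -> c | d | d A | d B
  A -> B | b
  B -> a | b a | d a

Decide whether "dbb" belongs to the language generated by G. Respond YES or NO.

Convert to CNF:
  S -> T2 A | T2 B | c | d
  A -> T0 T1 | T2 T1 | a | b
  B -> T0 T1 | T2 T1 | a
  T0 -> b
  T1 -> a
  T2 -> d

CYK fill:
  T[0,0] 'd' = {S,T2}  orig:{S}
  T[1,1] 'b' = {A,T0}  orig:{A}
  T[2,2] 'b' = {A,T0}  orig:{A}
  T[0,1] 'db' = {S}
  T[1,2] 'bb' = ∅
  T[0,2] 'dbb' = ∅

S ∉ T[0,2] ⇒ NO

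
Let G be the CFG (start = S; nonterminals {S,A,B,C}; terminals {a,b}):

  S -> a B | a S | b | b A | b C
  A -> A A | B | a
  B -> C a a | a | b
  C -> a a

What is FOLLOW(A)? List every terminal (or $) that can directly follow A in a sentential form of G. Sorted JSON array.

FIRST sets, iterate to fixpoint:
iter 1:
  A via A→a: +{a}
  B via B→a: +{a}
  B via B→b: +{b}
  C via C→a a: +{a}
  S via S→a B: +{a}
  S via S→b: +{b}
  S: {a,b}  A: {a}  B: {a,b}  C: {a}
iter 2:
  A via A→B: +{b}
  S: {a,b}  A: {a,b}  B: {a,b}  C: {a}
iter 3: — fixpoint
  S: {a,b}  A: {a,b}  B: {a,b}  C: {a}

FOLLOW sets:
initialize: $ ∈ FOLLOW(S)
pass 1:
  A→A A: FOLLOW(A) ⊇ FIRST(A) = {a,b}; new: +{a,b}
  A→B: FOLLOW(B) ⊇ FOLLOW(A) ⊇ {a,b}; new: +{a,b}
  B→C a a: FOLLOW(C) ⊇ FIRST(a) = {a}; new: +{a}
  S→a B: FOLLOW(B) ⊇ FOLLOW(S) ⊇ {$}; new: +{$}
  S→b A: FOLLOW(A) ⊇ FOLLOW(S) ⊇ {$}; new: +{$}
  S→b C: FOLLOW(C) ⊇ FOLLOW(S) ⊇ {$}; new: +{$}
  S: {$}  A: {$,a,b}  B: {$,a,b}  C: {$,a}
pass 2: (no change)
  S: {$}  A: {$,a,b}  B: {$,a,b}  C: {$,a}

FOLLOW(A) = ["$", "a", "b"]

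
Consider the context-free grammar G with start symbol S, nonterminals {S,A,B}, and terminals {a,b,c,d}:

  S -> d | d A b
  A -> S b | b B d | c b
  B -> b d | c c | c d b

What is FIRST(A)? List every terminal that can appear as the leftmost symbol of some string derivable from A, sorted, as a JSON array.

FIRST sets, iterate to fixpoint:
round 1:
  A via A→b B d: +{b}
  A via A→c b: +{c}
  B via B→b d: +{b}
  B via B→c c: +{c}
  S via S→d: +{d}
  S: {d}  A: {b,c}  B: {b,c}
round 2:
  A via A→S b: +{d}
  S: {d}  A: {b,c,d}  B: {b,c}
round 3: (stable)
  S: {d}  A: {b,c,d}  B: {b,c}

FIRST(A) = ["b", "c", "d"]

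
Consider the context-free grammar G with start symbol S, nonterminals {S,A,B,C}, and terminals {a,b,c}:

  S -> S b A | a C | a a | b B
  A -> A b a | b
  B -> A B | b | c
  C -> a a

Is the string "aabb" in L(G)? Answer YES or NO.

Convert to CNF:
  S -> S X3 | T0 B | T1 C | T1 T1
  A -> A X2 | b
  B -> A B | b | c
  C -> T1 T1
  T0 -> b
  T1 -> a
  X2 -> T0 T1
  X3 -> T0 A

CYK table (by increasing span):
  cell(0,0) a: {T1}  orig:{}
  cell(1,1) a: {T1}  orig:{}
  cell(2,2) b: {A,B,T0}  orig:{A,B}
  cell(3,3) b: {A,B,T0}  orig:{A,B}
  cell(0,1) aa: {C,S}
  cell(1,2) ab: ∅
  cell(2,3) bb: {B,S,X3}  orig:{B,S}
  cell(0,2) aab: ∅
  cell(1,3) abb: ∅
  cell(0,3) aabb: {S}

S ∈ T[0,3] ⇒ YES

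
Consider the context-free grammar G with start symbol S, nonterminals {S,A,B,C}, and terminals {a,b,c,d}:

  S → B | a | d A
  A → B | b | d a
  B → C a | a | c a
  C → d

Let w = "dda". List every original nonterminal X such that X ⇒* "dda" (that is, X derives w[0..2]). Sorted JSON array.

Convert to CNF:
  S -> C T0 | T1 T0 | T2 A | a
  A -> C T0 | T1 T0 | T2 T0 | a | b
  B -> C T0 | T1 T0 | a
  C -> d
  T0 -> a
  T1 -> c
  T2 -> d

CYK fill (cells [i..j] with 0 ≤ i ≤ j ≤ 2 only):
  T[0,0] 'd' = {C,T2}  orig:{C}
  T[1,1] 'd' = {C,T2}  orig:{C}
  T[2,2] 'a' = {A,B,S,T0}  orig:{A,B,S}
  T[0,1] 'dd' = ∅
  T[1,2] 'da' = {A,B,S}
  T[0,2] 'dda' = {S}

Original NTs in T[0,2] deriving "dda": ["S"]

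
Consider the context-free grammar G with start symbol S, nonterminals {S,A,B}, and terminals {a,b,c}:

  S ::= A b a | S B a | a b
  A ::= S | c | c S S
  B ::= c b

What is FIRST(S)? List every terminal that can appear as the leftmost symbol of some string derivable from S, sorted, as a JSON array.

FIRST iteration:
[1]
  A via A→c: +{c}
  B via B→c b: +{c}
  S via S→A b a: +{c}
  S via S→a b: +{a}
  S: {a,c}  A: {c}  B: {c}
[2]
  A via A→S: +{a}
  S: {a,c}  A: {a,c}  B: {c}
[3] — fixpoint
  S: {a,c}  A: {a,c}  B: {c}

FIRST(S) = ["a", "c"]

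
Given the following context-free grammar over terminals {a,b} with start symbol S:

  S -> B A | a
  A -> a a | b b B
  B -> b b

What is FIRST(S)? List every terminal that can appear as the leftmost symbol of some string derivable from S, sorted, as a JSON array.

Compute FIRST by fixpoint:
pass 1:
  A via A→a a: +{a}
  A via A→b b B: +{b}
  B via B→b b: +{b}
  S via S→B A: +{b}
  S via S→a: +{a}
  FIRST[S]={a,b}  FIRST[A]={a,b}  FIRST[B]={b}
pass 2: done
  FIRST[S]={a,b}  FIRST[A]={a,b}  FIRST[B]={b}

FIRST(S) = ["a", "b"]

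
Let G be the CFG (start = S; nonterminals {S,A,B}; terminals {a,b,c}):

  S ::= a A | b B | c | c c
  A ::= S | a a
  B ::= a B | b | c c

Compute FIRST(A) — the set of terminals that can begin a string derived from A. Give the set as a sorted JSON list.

FIRST sets, iterate to fixpoint:
round 1:
  A via A→a a: +{a}
  B via B→a B: +{a}
  B via B→b: +{b}
  B via B→c c: +{c}
  S via S→a A: +{a}
  S via S→b B: +{b}
  S via S→c: +{c}
  FIRST(S)={a,b,c}  FIRST(A)={a}  FIRST(B)={a,b,c}
round 2:
  A via A→S: +{b,c}
  FIRST(S)={a,b,c}  FIRST(A)={a,b,c}  FIRST(B)={a,b,c}
round 3: — fixpoint
  FIRST(S)={a,b,c}  FIRST(A)={a,b,c}  FIRST(B)={a,b,c}

FIRST(A) = ["a", "b", "c"]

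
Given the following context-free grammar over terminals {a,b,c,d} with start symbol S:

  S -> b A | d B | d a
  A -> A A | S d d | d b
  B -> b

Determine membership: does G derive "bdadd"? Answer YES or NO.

Convert to CNF:
  S -> T0 B | T0 T2 | T1 A
  A -> A A | S X3 | T0 T1
  B -> b
  T0 -> d
  T1 -> b
  T2 -> a
  X3 -> T0 T0

Fill CYK table bottom-up:
  [0..0]={B,T1}  "b"  orig:{B}
  [1..1]={T0}  "d"  orig:{}
  [2..2]={T2}  "a"  orig:{}
  [3..3]={T0}  "d"  orig:{}
  [4..4]={T0}  "d"  orig:{}
  [0..1]=∅  "bd"
  [1..2]={S}  "da"
  [2..3]=∅  "ad"
  [3..4]={X3}  "dd"  orig:{}
  [0..2]=∅  "bda"
  [1..3]=∅  "dad"
  [2..4]=∅  "add"
  [0..3]=∅  "bdad"
  [1..4]={A}  "dadd"
  [0..4]={S}  "bdadd"

S ∈ T[0,4] ⇒ YES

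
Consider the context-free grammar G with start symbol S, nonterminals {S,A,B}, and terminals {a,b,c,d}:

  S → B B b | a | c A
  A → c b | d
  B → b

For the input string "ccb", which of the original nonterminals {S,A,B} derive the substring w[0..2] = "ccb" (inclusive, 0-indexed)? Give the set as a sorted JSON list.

CNF form of G:
  S -> B X2 | T0 A | a
  A -> T0 T1 | d
  B -> b
  T0 -> c
  T1 -> b
  X2 -> B T1

CYK fill, restricted to cells inside w[0..2]:
  T[0,0] 'c' = {T0}  orig:{}
  T[1,1] 'c' = {T0}  orig:{}
  T[2,2] 'b' = {B,T1}  orig:{B}
  T[0,1] 'cc' = ∅
  T[1,2] 'cb' = {A}
  T[0,2] 'ccb' = {S}

Original NTs in T[0,2] deriving "ccb": ["S"]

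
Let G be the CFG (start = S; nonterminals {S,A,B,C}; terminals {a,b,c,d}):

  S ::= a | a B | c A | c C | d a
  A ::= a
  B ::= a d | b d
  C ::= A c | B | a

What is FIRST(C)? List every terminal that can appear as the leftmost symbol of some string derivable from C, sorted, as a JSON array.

Compute FIRST by fixpoint:
iter 1:
  A via A→a: +{a}
  B via B→a d: +{a}
  B via B→b d: +{b}
  C via C→A c: +{a}
  C via C→B: +{b}
  S via S→a: +{a}
  S via S→c A: +{c}
  S via S→d a: +{d}
  FIRST[S]={a,c,d}  FIRST[A]={a}  FIRST[B]={a,b}  FIRST[C]={a,b}
iter 2: done
  FIRST[S]={a,c,d}  FIRST[A]={a}  FIRST[B]={a,b}  FIRST[C]={a,b}

FIRST(C) = ["a", "b"]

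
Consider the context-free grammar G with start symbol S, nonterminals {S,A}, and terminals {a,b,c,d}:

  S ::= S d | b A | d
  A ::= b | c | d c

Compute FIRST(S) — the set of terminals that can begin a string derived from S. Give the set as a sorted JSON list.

FIRST iteration:
round 1:
  A via A→b: +{b}
  A via A→c: +{c}
  A via A→d c: +{d}
  S via S→b A: +{b}
  S via S→d: +{d}
  FIRST(S)={b,d}  FIRST(A)={b,c,d}
round 2: (stable)
  FIRST(S)={b,d}  FIRST(A)={b,c,d}

FIRST(S) = ["b", "d"]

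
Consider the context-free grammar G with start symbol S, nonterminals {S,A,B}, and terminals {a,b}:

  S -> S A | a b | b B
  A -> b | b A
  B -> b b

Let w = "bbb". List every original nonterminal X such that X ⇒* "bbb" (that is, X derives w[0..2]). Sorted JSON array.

Convert to CNF:
  S -> S A | T0 B | T1 T0
  A -> T0 A | b
  B -> T0 T0
  T0 -> b
  T1 -> a

CYK fill — only the sub-triangle for w[0..2]:
  [0..0]={A,T0}  "b"  orig:{A}
  [1..1]={A,T0}  "b"  orig:{A}
  [2..2]={A,T0}  "b"  orig:{A}
  [0..1]={A,B}  "bb"
  [1..2]={A,B}  "bb"
  [0..2]={A,S}  "bbb"

Original NTs in T[0,2] deriving "bbb": ["A", "S"]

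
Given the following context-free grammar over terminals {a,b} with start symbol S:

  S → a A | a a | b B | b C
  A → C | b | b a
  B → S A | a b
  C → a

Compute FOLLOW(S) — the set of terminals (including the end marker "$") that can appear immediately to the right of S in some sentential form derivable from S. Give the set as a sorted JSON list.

Compute FIRST by fixpoint:
iter 1:
  A via A→b: +{b}
  B via B→a b: +{a}
  C via C→a: +{a}
  S via S→a A: +{a}
  S via S→b B: +{b}
  FIRST[S]={a,b}  FIRST[A]={b}  FIRST[B]={a}  FIRST[C]={a}
iter 2:
  A via A→C: +{a}
  B via B→S A: +{b}
  FIRST[S]={a,b}  FIRST[A]={a,b}  FIRST[B]={a,b}  FIRST[C]={a}
iter 3: (stable)
  FIRST[S]={a,b}  FIRST[A]={a,b}  FIRST[B]={a,b}  FIRST[C]={a}

FOLLOW sets:
FOLLOW(S) := {$}
pass 1:
  B→S A: FOLLOW(S) ⊇ FIRST(A) = {a,b}; new: +{a,b}
  S→a A: FOLLOW(A) ⊇ FOLLOW(S) ⊇ {$,a,b}; new: +{$,a,b}
  S→b B: FOLLOW(B) ⊇ FOLLOW(S) ⊇ {$,a,b}; new: +{$,a,b}
  S→b C: FOLLOW(C) ⊇ FOLLOW(S) ⊇ {$,a,b}; new: +{$,a,b}
  S: {$,a,b}  A: {$,a,b}  B: {$,a,b}  C: {$,a,b}
pass 2: (stable)
  S: {$,a,b}  A: {$,a,b}  B: {$,a,b}  C: {$,a,b}

FOLLOW(S) = ["$", "a", "b"]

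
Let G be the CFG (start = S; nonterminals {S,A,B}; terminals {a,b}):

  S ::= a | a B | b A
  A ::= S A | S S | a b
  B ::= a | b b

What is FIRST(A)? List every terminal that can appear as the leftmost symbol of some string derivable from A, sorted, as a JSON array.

FIRST iteration:
pass 1:
  A via A→a b: +{a}
  B via B→a: +{a}
  B via B→b b: +{b}
  S via S→a: +{a}
  S via S→b A: +{b}
  FIRST[S]={a,b}  FIRST[A]={a}  FIRST[B]={a,b}
pass 2:
  A via A→S A: +{b}
  FIRST[S]={a,b}  FIRST[A]={a,b}  FIRST[B]={a,b}
pass 3: (stable)
  FIRST[S]={a,b}  FIRST[A]={a,b}  FIRST[B]={a,b}

FIRST(A) = ["a", "b"]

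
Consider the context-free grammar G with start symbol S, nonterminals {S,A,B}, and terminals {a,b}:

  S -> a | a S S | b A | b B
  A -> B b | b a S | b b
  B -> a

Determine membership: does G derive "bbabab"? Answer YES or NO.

Convert to CNF:
  S -> T0 A | T0 B | T1 X3 | a
  A -> B T0 | T0 T0 | T0 X2
  B -> a
  T0 -> b
  T1 -> a
  X2 -> T1 S
  X3 -> S S

CYK fill:
  T[0,0] 'b' = {T0}  orig:{}
  T[1,1] 'b' = {T0}  orig:{}
  T[2,2] 'a' = {B,S,T1}  orig:{B,S}
  T[3,3] 'b' = {T0}  orig:{}
  T[4,4] 'a' = {B,S,T1}  orig:{B,S}
  T[5,5] 'b' = {T0}  orig:{}
  T[0,1] 'bb' = {A}
  T[1,2] 'ba' = {S}
  T[2,3] 'ab' = {A}
  T[3,4] 'ba' = {S}
  T[4,5] 'ab' = {A}
  T[0,2] 'bba' = ∅
  T[1,3] 'bab' = {S}
  T[2,4] 'aba' = {X2,X3}  orig:{}
  T[3,5] 'bab' = {S}
  T[0,3] 'bbab' = ∅
  T[1,4] 'baba' = {A,X3}  orig:{A}
  T[2,5] 'abab' = {X2,X3}  orig:{}
  T[0,4] 'bbaba' = {S}
  T[1,5] 'babab' = {A,X3}  orig:{A}
  T[0,5] 'bbabab' = {S}

S ∈ T[0,5] ⇒ YES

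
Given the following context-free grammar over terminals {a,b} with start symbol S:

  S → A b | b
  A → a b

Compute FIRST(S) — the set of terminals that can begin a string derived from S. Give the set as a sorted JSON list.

FIRST sets, iterate to fixpoint:
pass 1:
  A via A→a b: +{a}
  S via S→A b: +{a}
  S via S→b: +{b}
  FIRST[S]={a,b}  FIRST[A]={a}
pass 2: — fixpoint
  FIRST[S]={a,b}  FIRST[A]={a}

FIRST(S) = ["a", "b"]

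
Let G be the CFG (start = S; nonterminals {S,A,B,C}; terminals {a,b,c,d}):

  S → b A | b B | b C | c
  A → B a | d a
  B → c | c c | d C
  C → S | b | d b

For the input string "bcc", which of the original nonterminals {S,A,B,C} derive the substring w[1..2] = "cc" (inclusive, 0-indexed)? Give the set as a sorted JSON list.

Convert to CNF:
  S -> T3 A | T3 B | T3 C | c
  A -> B T0 | T1 T0
  B -> T1 C | T2 T2 | c
  C -> T1 T3 | T3 A | T3 B | T3 C | b | c
  T0 -> a
  T1 -> d
  T2 -> c
  T3 -> b

CYK fill, restricted to cells inside w[1..2]:
  cell(1,1) c: {B,C,S,T2}  orig:{B,C,S}
  cell(2,2) c: {B,C,S,T2}  orig:{B,C,S}
  cell(1,2) cc: {B}

Original NTs in T[1,2] deriving "cc": ["B"]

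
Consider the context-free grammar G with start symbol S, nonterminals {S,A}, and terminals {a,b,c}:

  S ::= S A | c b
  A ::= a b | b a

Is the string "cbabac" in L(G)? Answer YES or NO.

Convert to CNF:
  S -> S A | T2 T1
  A -> T0 T1 | T1 T0
  T0 -> a
  T1 -> b
  T2 -> c

CYK table (by increasing span):
  cell(0,0) c: {T2}  orig:{}
  cell(1,1) b: {T1}  orig:{}
  cell(2,2) a: {T0}  orig:{}
  cell(3,3) b: {T1}  orig:{}
  cell(4,4) a: {T0}  orig:{}
  cell(5,5) c: {T2}  orig:{}
  cell(0,1) cb: {S}
  cell(1,2) ba: {A}
  cell(2,3) ab: {A}
  cell(3,4) ba: {A}
  cell(4,5) ac: ∅
  cell(0,2) cba: ∅
  cell(1,3) bab: ∅
  cell(2,4) aba: ∅
  cell(3,5) bac: ∅
  cell(0,3) cbab: {S}
  cell(1,4) baba: ∅
  cell(2,5) abac: ∅
  cell(0,4) cbaba: ∅
  cell(1,5) babac: ∅
  cell(0,5) cbabac: ∅

S ∉ T[0,5] ⇒ NO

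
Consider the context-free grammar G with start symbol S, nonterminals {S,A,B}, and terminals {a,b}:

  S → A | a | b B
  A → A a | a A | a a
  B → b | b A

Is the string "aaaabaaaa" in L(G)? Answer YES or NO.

Convert to CNF:
  S -> A T0 | T0 A | T0 T0 | T1 B | a
  A -> A T0 | T0 A | T0 T0
  B -> T1 A | b
  T0 -> a
  T1 -> b

CYK table (by increasing span):
  T[0,0] 'a' = {S,T0}  orig:{S}
  T[1,1] 'a' = {S,T0}  orig:{S}
  T[2,2] 'a' = {S,T0}  orig:{S}
  T[3,3] 'a' = {S,T0}  orig:{S}
  T[4,4] 'b' = {B,T1}  orig:{B}
  T[5,5] 'a' = {S,T0}  orig:{S}
  T[6,6] 'a' = {S,T0}  orig:{S}
  T[7,7] 'a' = {S,T0}  orig:{S}
  T[8,8] 'a' = {S,T0}  orig:{S}
  T[0,1] 'aa' = {A,S}
  T[1,2] 'aa' = {A,S}
  T[2,3] 'aa' = {A,S}
  T[3,4] 'ab' = ∅
  T[4,5] 'ba' = ∅
  T[5,6] 'aa' = {A,S}
  T[6,7] 'aa' = {A,S}
  T[7,8] 'aa' = {A,S}
  T[0,2] 'aaa' = {A,S}
  T[1,3] 'aaa' = {A,S}
  T[2,4] 'aab' = ∅
  T[3,5] 'aba' = ∅
  T[4,6] 'baa' = {B}
  T[5,7] 'aaa' = {A,S}
  T[6,8] 'aaa' = {A,S}
  T[0,3] 'aaaa' = {A,S}
  T[1,4] 'aaab' = ∅
  T[2,5] 'aaba' = ∅
  T[3,6] 'abaa' = ∅
  T[4,7] 'baaa' = {B}
  T[5,8] 'aaaa' = {A,S}
  T[0,4] 'aaaab' = ∅
  T[1,5] 'aaaba' = ∅
  T[2,6] 'aabaa' = ∅
  T[3,7] 'abaaa' = ∅
  T[4,8] 'baaaa' = {B}
  T[0,5] 'aaaaba' = ∅
  T[1,6] 'aaabaa' = ∅
  T[2,7] 'aabaaa' = ∅
  T[3,8] 'abaaaa' = ∅
  T[0,6] 'aaaabaa' = ∅
  T[1,7] 'aaabaaa' = ∅
  T[2,8] 'aabaaaa' = ∅
  T[0,7] 'aaaabaaa' = ∅
  T[1,8] 'aaabaaaa' = ∅
  T[0,8] 'aaaabaaaa' = ∅

S ∉ T[0,8] ⇒ NO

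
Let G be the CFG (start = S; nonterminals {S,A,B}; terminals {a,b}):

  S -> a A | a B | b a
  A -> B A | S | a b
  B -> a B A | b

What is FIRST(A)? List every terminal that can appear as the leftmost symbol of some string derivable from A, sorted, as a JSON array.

Compute FIRST by fixpoint:
[1]
  A via A→a b: +{a}
  B via B→a B A: +{a}
  B via B→b: +{b}
  S via S→a A: +{a}
  S via S→b a: +{b}
  FIRST(S)={a,b}  FIRST(A)={a}  FIRST(B)={a,b}
[2]
  A via A→B A: +{b}
  FIRST(S)={a,b}  FIRST(A)={a,b}  FIRST(B)={a,b}
[3] (stable)
  FIRST(S)={a,b}  FIRST(A)={a,b}  FIRST(B)={a,b}

FIRST(A) = ["a", "b"]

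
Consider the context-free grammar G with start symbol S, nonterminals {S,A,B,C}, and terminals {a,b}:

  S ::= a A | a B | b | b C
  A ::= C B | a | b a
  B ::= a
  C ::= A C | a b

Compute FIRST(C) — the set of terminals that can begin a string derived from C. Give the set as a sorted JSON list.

FIRST iteration:
iter 1:
  A via A→a: +{a}
  A via A→b a: +{b}
  B via B→a: +{a}
  C via C→A C: +{a,b}
  S via S→a A: +{a}
  S via S→b: +{b}
  S: {a,b}  A: {a,b}  B: {a}  C: {a,b}
iter 2: (stable)
  S: {a,b}  A: {a,b}  B: {a}  C: {a,b}

FIRST(C) = ["a", "b"]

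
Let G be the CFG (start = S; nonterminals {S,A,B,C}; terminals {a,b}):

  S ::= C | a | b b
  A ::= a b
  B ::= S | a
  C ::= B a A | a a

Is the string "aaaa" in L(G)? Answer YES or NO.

Convert to CNF:
  S -> B X4 | T0 T0 | T1 T1 | a
  A -> T0 T1
  B -> B X2 | T0 T0 | T1 T1 | a
  C -> B X3 | T0 T0
  T0 -> a
  T1 -> b
  X2 -> T0 A
  X3 -> T0 A
  X4 -> T0 A

CYK fill:
  T[0,0] 'a' = {B,S,T0}  orig:{B,S}
  T[1,1] 'a' = {B,S,T0}  orig:{B,S}
  T[2,2] 'a' = {B,S,T0}  orig:{B,S}
  T[3,3] 'a' = {B,S,T0}  orig:{B,S}
  T[0,1] 'aa' = {B,C,S}
  T[1,2] 'aa' = {B,C,S}
  T[2,3] 'aa' = {B,C,S}
  T[0,2] 'aaa' = ∅
  T[1,3] 'aaa' = ∅
  T[0,3] 'aaaa' = ∅

S ∉ T[0,3] ⇒ NO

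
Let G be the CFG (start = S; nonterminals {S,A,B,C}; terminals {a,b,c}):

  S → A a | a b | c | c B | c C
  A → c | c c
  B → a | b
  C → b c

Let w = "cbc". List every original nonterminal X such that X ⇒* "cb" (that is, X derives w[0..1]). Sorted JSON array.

Convert to CNF:
  S -> A T2 | T0 B | T0 C | T2 T1 | c
  A -> T0 T0 | c
  B -> a | b
  C -> T1 T0
  T0 -> c
  T1 -> b
  T2 -> a

CYK fill (cells [i..j] with 0 ≤ i ≤ j ≤ 1 only):
  T[0,0] 'c' = {A,S,T0}  orig:{A,S}
  T[1,1] 'b' = {B,T1}  orig:{B}
  T[0,1] 'cb' = {S}

Original NTs in T[0,1] deriving "cb": ["S"]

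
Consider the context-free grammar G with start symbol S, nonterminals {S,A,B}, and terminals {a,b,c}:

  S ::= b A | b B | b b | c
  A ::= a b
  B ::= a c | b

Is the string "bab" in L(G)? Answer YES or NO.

CNF form of G:
  S -> T1 A | T1 B | T1 T1 | c
  A -> T0 T1
  B -> T0 T2 | b
  T0 -> a
  T1 -> b
  T2 -> c

CYK fill:
  [0..0]={B,T1}  "b"  orig:{B}
  [1..1]={T0}  "a"  orig:{}
  [2..2]={B,T1}  "b"  orig:{B}
  [0..1]=∅  "ba"
  [1..2]={A}  "ab"
  [0..2]={S}  "bab"

S ∈ T[0,2] ⇒ YES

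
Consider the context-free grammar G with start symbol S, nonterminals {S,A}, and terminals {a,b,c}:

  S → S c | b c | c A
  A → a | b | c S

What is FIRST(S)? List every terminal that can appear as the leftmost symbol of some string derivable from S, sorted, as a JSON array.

Compute FIRST by fixpoint:
round 1:
  A via A→a: +{a}
  A via A→b: +{b}
  A via A→c S: +{c}
  S via S→b c: +{b}
  S via S→c A: +{c}
  FIRST(S)={b,c}  FIRST(A)={a,b,c}
round 2: — fixpoint
  FIRST(S)={b,c}  FIRST(A)={a,b,c}

FIRST(S) = ["b", "c"]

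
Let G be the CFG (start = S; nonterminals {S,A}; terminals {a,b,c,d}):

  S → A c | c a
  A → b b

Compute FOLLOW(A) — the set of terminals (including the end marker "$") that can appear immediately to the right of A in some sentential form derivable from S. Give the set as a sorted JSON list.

Compute FIRST by fixpoint:
iter 1:
  A via A→b b: +{b}
  S via S→A c: +{b}
  S via S→c a: +{c}
  FIRST[S]={b,c}  FIRST[A]={b}
iter 2: done
  FIRST[S]={b,c}  FIRST[A]={b}

Compute FOLLOW by fixpoint:
FOLLOW(S) := {$}
round 1:
  S→A c: FOLLOW(A) ⊇ FIRST(c) = {c}; new: +{c}
  FOLLOW[S]={$}  FOLLOW[A]={c}
round 2: done
  FOLLOW[S]={$}  FOLLOW[A]={c}

FOLLOW(A) = ["c"]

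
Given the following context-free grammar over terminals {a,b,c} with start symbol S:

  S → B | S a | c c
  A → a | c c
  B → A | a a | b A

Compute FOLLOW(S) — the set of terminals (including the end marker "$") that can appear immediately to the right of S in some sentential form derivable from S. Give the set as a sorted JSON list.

Compute FIRST by fixpoint:
pass 1:
  A via A→a: +{a}
  A via A→c c: +{c}
  B via B→A: +{a,c}
  B via B→b A: +{b}
  S via S→B: +{a,b,c}
  FIRST[S]={a,b,c}  FIRST[A]={a,c}  FIRST[B]={a,b,c}
pass 2: — fixpoint
  FIRST[S]={a,b,c}  FIRST[A]={a,c}  FIRST[B]={a,b,c}

Compute FOLLOW by fixpoint:
initialize: $ ∈ FOLLOW(S)
iter 1:
  S→B: FOLLOW(B) ⊇ FOLLOW(S) ⊇ {$}; new: +{$}
  S→S a: FOLLOW(S) ⊇ FIRST(a) = {a}; new: +{a}
  S: {$,a}  A: {}  B: {$}
iter 2:
  B→A: FOLLOW(A) ⊇ FOLLOW(B) ⊇ {$}; new: +{$}
  S→B: FOLLOW(B) ⊇ FOLLOW(S) ⊇ {$,a}; new: +{a}
  S: {$,a}  A: {$}  B: {$,a}
iter 3:
  B→A: FOLLOW(A) ⊇ FOLLOW(B) ⊇ {$,a}; new: +{a}
  S: {$,a}  A: {$,a}  B: {$,a}
iter 4: (stable)
  S: {$,a}  A: {$,a}  B: {$,a}

FOLLOW(S) = ["$", "a"]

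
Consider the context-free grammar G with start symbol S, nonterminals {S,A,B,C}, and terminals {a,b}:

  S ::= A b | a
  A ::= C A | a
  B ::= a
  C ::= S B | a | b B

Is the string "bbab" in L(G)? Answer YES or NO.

CNF form of G:
  S -> A T0 | a
  A -> C A | a
  B -> a
  C -> S B | T0 B | a
  T0 -> b

CYK fill:
  T[0,0] 'b' = {T0}  orig:{}
  T[1,1] 'b' = {T0}  orig:{}
  T[2,2] 'a' = {A,B,C,S}
  T[3,3] 'b' = {T0}  orig:{}
  T[0,1] 'bb' = ∅
  T[1,2] 'ba' = {C}
  T[2,3] 'ab' = {S}
  T[0,2] 'bba' = ∅
  T[1,3] 'bab' = ∅
  T[0,3] 'bbab' = ∅

S ∉ T[0,3] ⇒ NO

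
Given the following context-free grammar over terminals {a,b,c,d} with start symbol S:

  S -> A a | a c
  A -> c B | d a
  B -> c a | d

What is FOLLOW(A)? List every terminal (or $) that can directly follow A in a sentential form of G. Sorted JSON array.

FIRST iteration:
round 1:
  A via A→c B: +{c}
  A via A→d a: +{d}
  B via B→c a: +{c}
  B via B→d: +{d}
  S via S→A a: +{c,d}
  S via S→a c: +{a}
  FIRST(S)={a,c,d}  FIRST(A)={c,d}  FIRST(B)={c,d}
round 2: — fixpoint
  FIRST(S)={a,c,d}  FIRST(A)={c,d}  FIRST(B)={c,d}

Compute FOLLOW by fixpoint:
seed FOLLOW(S) with $
round 1:
  S→A a: FOLLOW(A) ⊇ FIRST(a) = {a}; new: +{a}
  S: {$}  A: {a}  B: {}
round 2:
  A→c B: FOLLOW(B) ⊇ FOLLOW(A) ⊇ {a}; new: +{a}
  S: {$}  A: {a}  B: {a}
round 3: (no change)
  S: {$}  A: {a}  B: {a}

FOLLOW(A) = ["a"]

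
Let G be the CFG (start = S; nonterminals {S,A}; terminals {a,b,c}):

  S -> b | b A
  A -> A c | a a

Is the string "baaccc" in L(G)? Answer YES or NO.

Convert to CNF:
  S -> T2 A | b
  A -> A T0 | T1 T1
  T0 -> c
  T1 -> a
  T2 -> b

CYK fill:
  [0..0]={S,T2}  "b"  orig:{S}
  [1..1]={T1}  "a"  orig:{}
  [2..2]={T1}  "a"  orig:{}
  [3..3]={T0}  "c"  orig:{}
  [4..4]={T0}  "c"  orig:{}
  [5..5]={T0}  "c"  orig:{}
  [0..1]=∅  "ba"
  [1..2]={A}  "aa"
  [2..3]=∅  "ac"
  [3..4]=∅  "cc"
  [4..5]=∅  "cc"
  [0..2]={S}  "baa"
  [1..3]={A}  "aac"
  [2..4]=∅  "acc"
  [3..5]=∅  "ccc"
  [0..3]={S}  "baac"
  [1..4]={A}  "aacc"
  [2..5]=∅  "accc"
  [0..4]={S}  "baacc"
  [1..5]={A}  "aaccc"
  [0..5]={S}  "baaccc"

S ∈ T[0,5] ⇒ YES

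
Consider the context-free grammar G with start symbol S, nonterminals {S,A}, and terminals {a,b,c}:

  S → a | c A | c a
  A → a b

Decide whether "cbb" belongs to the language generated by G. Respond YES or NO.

Convert to CNF:
  S -> T2 A | T2 T0 | a
  A -> T0 T1
  T0 -> a
  T1 -> b
  T2 -> c

CYK table (by increasing span):
  [0..0]={T2}  "c"  orig:{}
  [1..1]={T1}  "b"  orig:{}
  [2..2]={T1}  "b"  orig:{}
  [0..1]=∅  "cb"
  [1..2]=∅  "bb"
  [0..2]=∅  "cbb"

S ∉ T[0,2] ⇒ NO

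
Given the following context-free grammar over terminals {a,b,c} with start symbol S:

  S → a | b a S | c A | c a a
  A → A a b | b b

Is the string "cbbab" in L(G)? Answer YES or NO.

Convert to CNF:
  S -> T1 X4 | T2 A | T2 X5 | a
  A -> A X3 | T1 T1
  T0 -> a
  T1 -> b
  T2 -> c
  X3 -> T0 T1
  X4 -> T0 S
  X5 -> T0 T0

CYK fill:
  cell(0,0) c: {T2}  orig:{}
  cell(1,1) b: {T1}  orig:{}
  cell(2,2) b: {T1}  orig:{}
  cell(3,3) a: {S,T0}  orig:{S}
  cell(4,4) b: {T1}  orig:{}
  cell(0,1) cb: ∅
  cell(1,2) bb: {A}
  cell(2,3) ba: ∅
  cell(3,4) ab: {X3}  orig:{}
  cell(0,2) cbb: {S}
  cell(1,3) bba: ∅
  cell(2,4) bab: ∅
  cell(0,3) cbba: ∅
  cell(1,4) bbab: {A}
  cell(0,4) cbbab: {S}

S ∈ T[0,4] ⇒ YES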